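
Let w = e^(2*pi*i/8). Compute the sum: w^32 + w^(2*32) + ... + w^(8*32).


Step 1: The sum sum_{j=1}^{n} w^(k*j) equals n if n | k, else 0.
Step 2: Here n = 8, k = 32
Step 3: Does n divide k? 8 | 32 -> True
Step 4: Sum = 8

8


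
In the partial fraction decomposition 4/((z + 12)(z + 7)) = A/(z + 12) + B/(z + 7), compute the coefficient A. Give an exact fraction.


Step 1: Multiply both sides by (z + 12) and set z = -12
Step 2: A = 4 / (-12 + 7)
Step 3: A = 4 / (-5)
Step 4: A = -4/5

-4/5


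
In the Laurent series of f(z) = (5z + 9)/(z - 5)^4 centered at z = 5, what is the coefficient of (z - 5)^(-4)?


Step 1: Write the numerator in powers of (z - 5): 5z + 9 = 5(z - 5) + (5*5 + 9) = 5(z - 5) + 34
Step 2: Divide by (z - 5)^4: f(z) = 34(z - 5)^(-4) + 5(z - 5)^(-3)
Step 3: This finite sum is the Laurent series of f about z = 5.
Step 4: Coefficient of (z - 5)^(-4) = 5*5 + 9 = 34

34


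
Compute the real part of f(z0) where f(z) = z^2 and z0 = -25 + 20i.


Step 1: z0 = -25 + 20i
Step 2: z0^2 = (-25)^2 - 20^2 - 1000i
Step 3: real part = 625 - 400 = 225

225


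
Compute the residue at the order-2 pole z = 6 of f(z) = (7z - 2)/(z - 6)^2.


Step 1: Pole of order 2 at z = 6
Step 2: Res = lim d/dz [(z - 6)^2 * f(z)] as z -> 6
Step 3: (z - 6)^2 * f(z) = 7z - 2
Step 4: d/dz[7z - 2] = 7

7


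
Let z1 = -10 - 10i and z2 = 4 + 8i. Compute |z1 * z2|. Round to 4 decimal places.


Step 1: |z1| = sqrt((-10)^2 + (-10)^2) = sqrt(200)
Step 2: |z2| = sqrt(4^2 + 8^2) = sqrt(80)
Step 3: |z1*z2| = |z1|*|z2| = sqrt(200) * sqrt(80) = sqrt(200 * 80) = sqrt(16000)
Step 4: = 126.4911

126.4911


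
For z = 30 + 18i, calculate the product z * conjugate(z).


Step 1: conj(z) = 30 - 18i
Step 2: z * conj(z) = 30^2 + 18^2
Step 3: = 900 + 324 = 1224

1224


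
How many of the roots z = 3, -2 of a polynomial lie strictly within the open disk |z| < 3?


Step 1: Check each root:
  z = 3: |3| = 3 >= 3
  z = -2: |-2| = 2 < 3
Step 2: Count = 1

1


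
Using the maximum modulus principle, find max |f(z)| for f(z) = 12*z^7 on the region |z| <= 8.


Step 1: On |z| = 8, |f(z)| = 12 * |z|^7 = 12 * 8^7
Step 2: By maximum modulus principle, maximum is on boundary.
Step 3: Maximum = 12 * 2097152 = 25165824

25165824


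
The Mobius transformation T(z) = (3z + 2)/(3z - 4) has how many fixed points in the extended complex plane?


Step 1: Fixed points satisfy T(z) = z
Step 2: 3z^2 - 7z - 2 = 0
Step 3: Discriminant = (-7)^2 - 4*3*(-2) = 73
Step 4: Number of fixed points = 2

2


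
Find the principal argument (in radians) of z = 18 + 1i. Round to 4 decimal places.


Step 1: z = 18 + 1i
Step 2: arg(z) = atan2(1, 18)
Step 3: arg(z) = 0.0555

0.0555


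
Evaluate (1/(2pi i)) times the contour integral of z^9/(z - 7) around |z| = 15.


Step 1: f(z) = z^9, a = 7 is inside |z| = 15
Step 2: By Cauchy integral formula: (1/(2pi*i)) * integral = f(a)
Step 3: f(7) = 7^9 = 40353607

40353607


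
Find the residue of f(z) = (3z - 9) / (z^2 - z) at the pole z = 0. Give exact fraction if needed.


Step 1: Q(z) = z^2 - z = (z)(z - 1)
Step 2: Q'(z) = 2z - 1
Step 3: Q'(0) = -1, P(0) = -9
Step 4: Res = P(0)/Q'(0) = -9/(-1) = 9

9


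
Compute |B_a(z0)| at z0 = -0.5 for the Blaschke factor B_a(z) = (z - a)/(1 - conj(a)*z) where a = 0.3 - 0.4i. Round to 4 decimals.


Step 1: Numerator z0 - a = -0.5 - (0.3 - 0.4i) = -0.8 + 0.4i
Step 2: Denominator 1 - conj(a)*z0 = 1 - (0.3 + 0.4i)*(-0.5) = 1.15 + 0.2i
Step 3: |z0 - a|^2 = (-0.8)^2 + 0.4^2 = 0.8; |1 - conj(a)*z0|^2 = 1.15^2 + 0.2^2 = 1.3625
Step 4: |B_a(-0.5)| = sqrt(0.8 / 1.3625) = sqrt(0.587156)
Step 5: = 0.7663

0.7663


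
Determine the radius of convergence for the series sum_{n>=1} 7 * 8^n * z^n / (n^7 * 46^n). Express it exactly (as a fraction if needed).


Step 1: General term a_n = 7 * 8^n / (n^7 * 46^n)
Step 2: By the root test, |a_n|^(1/n) = 7^(1/n) * 8 / (n^(7/n) * 46) -> 8/46 as n -> infinity (since 7^(1/n) -> 1 and n^(7/n) -> 1)
Step 3: R = 1/lim|a_n|^(1/n) = 46/8 = 23/4

23/4


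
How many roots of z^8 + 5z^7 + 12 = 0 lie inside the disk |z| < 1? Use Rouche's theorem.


Step 1: On |z| = 1 the three terms have sizes |z^8| = 1^8 = 1, |5z^7| = 5*1^7 = 5, |12| = 12
Step 2: The dominant term is g(z) = 12; let h(z) = z^8 + 5z^7 so f = g + h
Step 3: On |z| = 1: |g| = 12 and |h| <= 1 + 5 = 6
Step 4: Since 12 > 6, |h| < |g| on |z| = 1, so by Rouche f has the same number of zeros as g inside |z| < 1
Step 5: g(z) = 12 is a nonzero constant with no zeros inside |z| < 1. Answer = 0

0


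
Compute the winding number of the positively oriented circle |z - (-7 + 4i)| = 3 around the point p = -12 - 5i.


Step 1: Center c = (-7, 4), radius = 3
Step 2: |p - c|^2 = (-5)^2 + (-9)^2 = 106
Step 3: r^2 = 9
Step 4: |p-c| > r so winding number = 0

0


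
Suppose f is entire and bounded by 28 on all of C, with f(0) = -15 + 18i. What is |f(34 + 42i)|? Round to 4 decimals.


Step 1: By Liouville's theorem, a bounded entire function is constant.
Step 2: f(z) = f(0) = -15 + 18i for all z.
Step 3: |f(w)| = |-15 + 18i| = sqrt(225 + 324)
Step 4: = 23.4307

23.4307


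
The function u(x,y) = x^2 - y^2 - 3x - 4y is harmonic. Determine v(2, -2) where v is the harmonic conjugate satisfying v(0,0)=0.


Step 1: v_x = -u_y = 2y + 4
Step 2: v_y = u_x = 2x - 3
Step 3: v = 2xy + 4x - 3y + C
Step 4: v(0,0) = 0 => C = 0
Step 5: v(2, -2) = 6

6


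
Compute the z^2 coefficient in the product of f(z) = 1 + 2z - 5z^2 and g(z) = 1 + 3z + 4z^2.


Step 1: z^2 term in f*g comes from: (1)*(4z^2) + (2z)*(3z) + (-5z^2)*(1)
Step 2: = 4 + 6 - 5
Step 3: = 5

5


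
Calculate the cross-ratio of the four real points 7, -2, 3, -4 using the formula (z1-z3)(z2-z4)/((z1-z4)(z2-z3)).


Step 1: (z1-z3)(z2-z4) = 4 * 2 = 8
Step 2: (z1-z4)(z2-z3) = 11 * (-5) = -55
Step 3: Cross-ratio = -8/55 = -8/55

-8/55


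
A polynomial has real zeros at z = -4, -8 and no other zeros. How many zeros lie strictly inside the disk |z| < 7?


Step 1: Check each root:
  z = -4: |-4| = 4 < 7
  z = -8: |-8| = 8 >= 7
Step 2: Count = 1

1


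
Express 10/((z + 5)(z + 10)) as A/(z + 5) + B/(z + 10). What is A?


Step 1: Multiply both sides by (z + 5) and set z = -5
Step 2: A = 10 / (-5 + 10)
Step 3: A = 10 / 5
Step 4: A = 2

2


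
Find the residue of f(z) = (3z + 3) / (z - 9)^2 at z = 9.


Step 1: Pole of order 2 at z = 9
Step 2: Res = lim d/dz [(z - 9)^2 * f(z)] as z -> 9
Step 3: (z - 9)^2 * f(z) = 3z + 3
Step 4: d/dz[3z + 3] = 3

3


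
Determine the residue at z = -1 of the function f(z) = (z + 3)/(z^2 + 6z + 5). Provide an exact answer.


Step 1: Q(z) = z^2 + 6z + 5 = (z + 1)(z + 5)
Step 2: Q'(z) = 2z + 6
Step 3: Q'(-1) = 4, P(-1) = 2
Step 4: Res = P(-1)/Q'(-1) = 2/4 = 1/2

1/2


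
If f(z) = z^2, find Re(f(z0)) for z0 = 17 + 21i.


Step 1: z0 = 17 + 21i
Step 2: z0^2 = 17^2 - 21^2 + 714i
Step 3: real part = 289 - 441 = -152

-152


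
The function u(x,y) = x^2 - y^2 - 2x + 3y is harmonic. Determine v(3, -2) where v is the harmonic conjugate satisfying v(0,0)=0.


Step 1: v_x = -u_y = 2y - 3
Step 2: v_y = u_x = 2x - 2
Step 3: v = 2xy - 3x - 2y + C
Step 4: v(0,0) = 0 => C = 0
Step 5: v(3, -2) = -17

-17


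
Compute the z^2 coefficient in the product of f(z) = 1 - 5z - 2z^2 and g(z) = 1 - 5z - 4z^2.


Step 1: z^2 term in f*g comes from: (1)*(-4z^2) + (-5z)*(-5z) + (-2z^2)*(1)
Step 2: = -4 + 25 - 2
Step 3: = 19

19


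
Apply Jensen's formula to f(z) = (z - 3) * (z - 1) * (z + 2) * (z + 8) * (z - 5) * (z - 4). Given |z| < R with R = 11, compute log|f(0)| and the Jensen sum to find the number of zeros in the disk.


Jensen's formula: (1/2pi)*integral log|f(Re^it)|dt = log|f(0)| + sum_{|a_k|<R} log(R/|a_k|)
Step 1: f(0) = (-3) * (-1) * 2 * 8 * (-5) * (-4) = 960
Step 2: log|f(0)| = log|3| + log|1| + log|-2| + log|-8| + log|5| + log|4| = 6.8669
Step 3: Zeros inside |z| < 11: 3, 1, -2, -8, 5, 4
Step 4: Jensen sum = log(11/3) + log(11/1) + log(11/2) + log(11/8) + log(11/5) + log(11/4) = 7.5204
Step 5: n(R) = number of terms in the Jensen sum = count of zeros inside |z| < 11 = 6

6


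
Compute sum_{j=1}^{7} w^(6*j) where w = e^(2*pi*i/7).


Step 1: The sum sum_{j=1}^{n} w^(k*j) equals n if n | k, else 0.
Step 2: Here n = 7, k = 6
Step 3: Does n divide k? 7 | 6 -> False
Step 4: Sum = 0

0


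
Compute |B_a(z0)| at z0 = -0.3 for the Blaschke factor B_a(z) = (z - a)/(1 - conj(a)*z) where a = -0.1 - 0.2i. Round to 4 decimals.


Step 1: Numerator z0 - a = -0.3 - (-0.1 - 0.2i) = -0.2 + 0.2i
Step 2: Denominator 1 - conj(a)*z0 = 1 - (-0.1 + 0.2i)*(-0.3) = 0.97 + 0.06i
Step 3: |z0 - a|^2 = (-0.2)^2 + 0.2^2 = 0.08; |1 - conj(a)*z0|^2 = 0.97^2 + 0.06^2 = 0.9445
Step 4: |B_a(-0.3)| = sqrt(0.08 / 0.9445) = sqrt(0.084701)
Step 5: = 0.291

0.291


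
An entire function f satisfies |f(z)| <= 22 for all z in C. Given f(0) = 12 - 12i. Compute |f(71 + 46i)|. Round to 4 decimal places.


Step 1: By Liouville's theorem, a bounded entire function is constant.
Step 2: f(z) = f(0) = 12 - 12i for all z.
Step 3: |f(w)| = |12 - 12i| = sqrt(144 + 144)
Step 4: = 16.9706

16.9706


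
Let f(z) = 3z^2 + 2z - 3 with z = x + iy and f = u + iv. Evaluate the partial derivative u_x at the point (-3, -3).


Step 1: f(z) = 3(x+iy)^2 + 2(x+iy) - 3
Step 2: u = 3(x^2 - y^2) + 2x - 3
Step 3: u_x = 6x + 2
Step 4: At (-3, -3): u_x = -18 + 2 = -16

-16


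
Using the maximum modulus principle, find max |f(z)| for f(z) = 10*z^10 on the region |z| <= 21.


Step 1: On |z| = 21, |f(z)| = 10 * |z|^10 = 10 * 21^10
Step 2: By maximum modulus principle, maximum is on boundary.
Step 3: Maximum = 10 * 16679880978201 = 166798809782010

166798809782010


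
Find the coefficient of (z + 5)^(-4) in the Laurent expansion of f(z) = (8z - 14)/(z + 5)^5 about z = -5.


Step 1: Write the numerator in powers of (z + 5): 8z - 14 = 8(z + 5) + (8*(-5) - 14) = 8(z + 5) - 54
Step 2: Divide by (z + 5)^5: f(z) = -54(z + 5)^(-5) + 8(z + 5)^(-4)
Step 3: This finite sum is the Laurent series of f about z = -5.
Step 4: Coefficient of (z + 5)^(-4) = coefficient of (z + 5) in the re-centred numerator = 8

8


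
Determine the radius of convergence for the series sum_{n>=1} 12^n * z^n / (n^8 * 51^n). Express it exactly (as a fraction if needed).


Step 1: General term a_n = 12^n / (n^8 * 51^n)
Step 2: By the root test, |a_n|^(1/n) = 12 / (n^(8/n) * 51) -> 12/51 as n -> infinity (since n^(8/n) -> 1)
Step 3: R = 1/lim|a_n|^(1/n) = 51/12 = 17/4

17/4


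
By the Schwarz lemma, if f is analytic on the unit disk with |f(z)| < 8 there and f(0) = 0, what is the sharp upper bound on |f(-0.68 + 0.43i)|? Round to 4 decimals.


Step 1: g = f/8 maps D -> D with g(0) = 0, so by the Schwarz lemma |g(z)| <= |z|, i.e. |f(z)| <= 8|z|; this is sharp (f(z) = 8z).
Step 2: |z0|^2 = (-0.68)^2 + 0.43^2 = 0.6473
Step 3: |z0| = sqrt(0.6473) = 0.80455
Step 4: Best bound = 8 * |z0| = 8 * 0.80455 = 6.4364

6.4364


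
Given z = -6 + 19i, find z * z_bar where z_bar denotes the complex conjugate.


Step 1: conj(z) = -6 - 19i
Step 2: z * conj(z) = (-6)^2 + 19^2
Step 3: = 36 + 361 = 397

397


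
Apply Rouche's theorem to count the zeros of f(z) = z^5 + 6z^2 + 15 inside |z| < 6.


Step 1: On |z| = 6 the three terms have sizes |z^5| = 6^5 = 7776, |6z^2| = 6*6^2 = 216, |15| = 15
Step 2: The dominant term is g(z) = z^5; let h(z) = 6z^2 + 15 so f = g + h
Step 3: On |z| = 6: |g| = 7776 and |h| <= 216 + 15 = 231
Step 4: Since 7776 > 231, |h| < |g| on |z| = 6, so by Rouche f has the same number of zeros as g inside |z| < 6
Step 5: g(z) = z^5 has 5 zeros (all at the origin) inside |z| < 6. Answer = 5

5


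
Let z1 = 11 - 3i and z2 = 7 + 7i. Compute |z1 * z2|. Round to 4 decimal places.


Step 1: |z1| = sqrt(11^2 + (-3)^2) = sqrt(130)
Step 2: |z2| = sqrt(7^2 + 7^2) = sqrt(98)
Step 3: |z1*z2| = |z1|*|z2| = sqrt(130) * sqrt(98) = sqrt(130 * 98) = sqrt(12740)
Step 4: = 112.8716

112.8716


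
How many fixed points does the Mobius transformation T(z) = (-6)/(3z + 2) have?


Step 1: Fixed points satisfy T(z) = z
Step 2: 3z^2 + 2z + 6 = 0
Step 3: Discriminant = 2^2 - 4*3*6 = -68
Step 4: Number of fixed points = 2

2


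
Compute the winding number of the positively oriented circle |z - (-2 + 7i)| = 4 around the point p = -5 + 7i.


Step 1: Center c = (-2, 7), radius = 4
Step 2: |p - c|^2 = (-3)^2 + 0^2 = 9
Step 3: r^2 = 16
Step 4: |p-c| < r so winding number = 1

1


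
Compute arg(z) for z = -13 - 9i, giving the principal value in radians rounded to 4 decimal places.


Step 1: z = -13 - 9i
Step 2: arg(z) = atan2(-9, -13)
Step 3: arg(z) = -2.536

-2.536


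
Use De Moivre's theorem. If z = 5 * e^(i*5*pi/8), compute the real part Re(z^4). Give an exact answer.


Step 1: By De Moivre's theorem, z^4 = 5^4 * e^(i*4*5*pi/8) = 625 * (cos(5*pi/2) + i*sin(5*pi/2))
Step 2: |z|^4 = 5^4 = 625
Step 3: Reduce the angle mod 2*pi: 5*pi/2 - 2*pi = pi/2
Step 4: cos(pi/2) = 0
Step 5: Re(z^4) = 625 * 0 = 0

0


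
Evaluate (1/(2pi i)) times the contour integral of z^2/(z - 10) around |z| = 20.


Step 1: f(z) = z^2, a = 10 is inside |z| = 20
Step 2: By Cauchy integral formula: (1/(2pi*i)) * integral = f(a)
Step 3: f(10) = 10^2 = 100

100


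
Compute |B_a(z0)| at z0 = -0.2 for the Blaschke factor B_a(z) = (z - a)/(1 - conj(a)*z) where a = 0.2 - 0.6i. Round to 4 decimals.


Step 1: Numerator z0 - a = -0.2 - (0.2 - 0.6i) = -0.4 + 0.6i
Step 2: Denominator 1 - conj(a)*z0 = 1 - (0.2 + 0.6i)*(-0.2) = 1.04 + 0.12i
Step 3: |z0 - a|^2 = (-0.4)^2 + 0.6^2 = 0.52; |1 - conj(a)*z0|^2 = 1.04^2 + 0.12^2 = 1.096
Step 4: |B_a(-0.2)| = sqrt(0.52 / 1.096) = sqrt(0.474453)
Step 5: = 0.6888

0.6888


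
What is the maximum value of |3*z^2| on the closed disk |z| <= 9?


Step 1: On |z| = 9, |f(z)| = 3 * |z|^2 = 3 * 9^2
Step 2: By maximum modulus principle, maximum is on boundary.
Step 3: Maximum = 3 * 81 = 243

243


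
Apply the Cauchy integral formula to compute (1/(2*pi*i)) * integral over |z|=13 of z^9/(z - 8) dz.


Step 1: f(z) = z^9, a = 8 is inside |z| = 13
Step 2: By Cauchy integral formula: (1/(2pi*i)) * integral = f(a)
Step 3: f(8) = 8^9 = 134217728

134217728


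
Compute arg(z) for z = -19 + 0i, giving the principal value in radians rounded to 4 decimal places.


Step 1: z = -19 + 0i
Step 2: arg(z) = atan2(0, -19)
Step 3: arg(z) = 3.1416

3.1416


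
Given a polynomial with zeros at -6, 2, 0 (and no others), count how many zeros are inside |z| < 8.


Step 1: Check each root:
  z = -6: |-6| = 6 < 8
  z = 2: |2| = 2 < 8
  z = 0: |0| = 0 < 8
Step 2: Count = 3

3


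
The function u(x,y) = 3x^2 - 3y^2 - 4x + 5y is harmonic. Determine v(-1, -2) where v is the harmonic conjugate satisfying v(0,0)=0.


Step 1: v_x = -u_y = 6y - 5
Step 2: v_y = u_x = 6x - 4
Step 3: v = 6xy - 5x - 4y + C
Step 4: v(0,0) = 0 => C = 0
Step 5: v(-1, -2) = 25

25


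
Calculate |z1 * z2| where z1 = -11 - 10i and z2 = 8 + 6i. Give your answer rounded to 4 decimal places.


Step 1: |z1| = sqrt((-11)^2 + (-10)^2) = sqrt(221)
Step 2: |z2| = sqrt(8^2 + 6^2) = sqrt(100)
Step 3: |z1*z2| = |z1|*|z2| = sqrt(221) * sqrt(100) = sqrt(221 * 100) = sqrt(22100)
Step 4: = 148.6607

148.6607


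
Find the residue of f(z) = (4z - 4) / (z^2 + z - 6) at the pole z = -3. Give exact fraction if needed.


Step 1: Q(z) = z^2 + z - 6 = (z + 3)(z - 2)
Step 2: Q'(z) = 2z + 1
Step 3: Q'(-3) = -5, P(-3) = -16
Step 4: Res = P(-3)/Q'(-3) = -16/(-5) = 16/5

16/5


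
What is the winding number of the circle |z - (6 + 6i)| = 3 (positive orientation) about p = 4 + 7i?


Step 1: Center c = (6, 6), radius = 3
Step 2: |p - c|^2 = (-2)^2 + 1^2 = 5
Step 3: r^2 = 9
Step 4: |p-c| < r so winding number = 1

1


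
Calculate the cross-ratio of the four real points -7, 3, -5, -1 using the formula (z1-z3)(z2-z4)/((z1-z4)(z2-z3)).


Step 1: (z1-z3)(z2-z4) = (-2) * 4 = -8
Step 2: (z1-z4)(z2-z3) = (-6) * 8 = -48
Step 3: Cross-ratio = 8/48 = 1/6

1/6


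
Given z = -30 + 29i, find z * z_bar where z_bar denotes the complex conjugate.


Step 1: conj(z) = -30 - 29i
Step 2: z * conj(z) = (-30)^2 + 29^2
Step 3: = 900 + 841 = 1741

1741


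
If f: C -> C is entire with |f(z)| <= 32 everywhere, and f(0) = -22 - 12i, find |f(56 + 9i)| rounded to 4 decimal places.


Step 1: By Liouville's theorem, a bounded entire function is constant.
Step 2: f(z) = f(0) = -22 - 12i for all z.
Step 3: |f(w)| = |-22 - 12i| = sqrt(484 + 144)
Step 4: = 25.0599

25.0599


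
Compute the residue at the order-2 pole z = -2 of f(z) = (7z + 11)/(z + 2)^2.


Step 1: Pole of order 2 at z = -2
Step 2: Res = lim d/dz [(z + 2)^2 * f(z)] as z -> -2
Step 3: (z + 2)^2 * f(z) = 7z + 11
Step 4: d/dz[7z + 11] = 7

7


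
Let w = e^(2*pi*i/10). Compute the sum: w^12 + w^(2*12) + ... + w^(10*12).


Step 1: The sum sum_{j=1}^{n} w^(k*j) equals n if n | k, else 0.
Step 2: Here n = 10, k = 12
Step 3: Does n divide k? 10 | 12 -> False
Step 4: Sum = 0

0


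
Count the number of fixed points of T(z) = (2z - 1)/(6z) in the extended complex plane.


Step 1: Fixed points satisfy T(z) = z
Step 2: 6z^2 - 2z + 1 = 0
Step 3: Discriminant = (-2)^2 - 4*6*1 = -20
Step 4: Number of fixed points = 2

2


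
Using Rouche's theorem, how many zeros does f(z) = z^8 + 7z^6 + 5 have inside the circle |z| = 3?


Step 1: On |z| = 3 the three terms have sizes |z^8| = 3^8 = 6561, |7z^6| = 7*3^6 = 5103, |5| = 5
Step 2: The dominant term is g(z) = z^8; let h(z) = 7z^6 + 5 so f = g + h
Step 3: On |z| = 3: |g| = 6561 and |h| <= 5103 + 5 = 5108
Step 4: Since 6561 > 5108, |h| < |g| on |z| = 3, so by Rouche f has the same number of zeros as g inside |z| < 3
Step 5: g(z) = z^8 has 8 zeros (all at the origin) inside |z| < 3. Answer = 8

8


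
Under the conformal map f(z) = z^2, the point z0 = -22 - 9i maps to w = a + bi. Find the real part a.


Step 1: z0 = -22 - 9i
Step 2: z0^2 = (-22)^2 - (-9)^2 + 396i
Step 3: real part = 484 - 81 = 403

403


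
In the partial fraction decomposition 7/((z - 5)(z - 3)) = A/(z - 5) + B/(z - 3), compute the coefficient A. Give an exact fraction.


Step 1: Multiply both sides by (z - 5) and set z = 5
Step 2: A = 7 / (5 - 3)
Step 3: A = 7 / 2
Step 4: A = 7/2

7/2


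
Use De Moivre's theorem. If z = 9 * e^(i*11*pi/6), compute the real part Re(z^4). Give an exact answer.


Step 1: By De Moivre's theorem, z^4 = 9^4 * e^(i*4*11*pi/6) = 6561 * (cos(22*pi/3) + i*sin(22*pi/3))
Step 2: |z|^4 = 9^4 = 6561
Step 3: Reduce the angle mod 2*pi: 22*pi/3 - 6*pi = 4*pi/3
Step 4: cos(4*pi/3) = -1/2
Step 5: Re(z^4) = 6561 * (-1/2) = -6561/2

-6561/2


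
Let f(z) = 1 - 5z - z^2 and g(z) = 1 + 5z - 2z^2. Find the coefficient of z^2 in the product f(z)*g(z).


Step 1: z^2 term in f*g comes from: (1)*(-2z^2) + (-5z)*(5z) + (-z^2)*(1)
Step 2: = -2 - 25 - 1
Step 3: = -28

-28


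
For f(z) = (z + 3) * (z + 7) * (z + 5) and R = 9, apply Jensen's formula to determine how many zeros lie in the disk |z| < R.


Jensen's formula: (1/2pi)*integral log|f(Re^it)|dt = log|f(0)| + sum_{|a_k|<R} log(R/|a_k|)
Step 1: f(0) = 3 * 7 * 5 = 105
Step 2: log|f(0)| = log|-3| + log|-7| + log|-5| = 4.654
Step 3: Zeros inside |z| < 9: -3, -7, -5
Step 4: Jensen sum = log(9/3) + log(9/7) + log(9/5) = 1.9377
Step 5: n(R) = number of terms in the Jensen sum = count of zeros inside |z| < 9 = 3

3


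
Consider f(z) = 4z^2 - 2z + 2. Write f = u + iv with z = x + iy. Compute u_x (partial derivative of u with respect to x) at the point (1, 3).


Step 1: f(z) = 4(x+iy)^2 - 2(x+iy) + 2
Step 2: u = 4(x^2 - y^2) - 2x + 2
Step 3: u_x = 8x - 2
Step 4: At (1, 3): u_x = 8 - 2 = 6

6


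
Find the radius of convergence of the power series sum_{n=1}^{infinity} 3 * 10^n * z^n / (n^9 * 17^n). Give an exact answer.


Step 1: General term a_n = 3 * 10^n / (n^9 * 17^n)
Step 2: By the root test, |a_n|^(1/n) = 3^(1/n) * 10 / (n^(9/n) * 17) -> 10/17 as n -> infinity (since 3^(1/n) -> 1 and n^(9/n) -> 1)
Step 3: R = 1/lim|a_n|^(1/n) = 17/10

17/10


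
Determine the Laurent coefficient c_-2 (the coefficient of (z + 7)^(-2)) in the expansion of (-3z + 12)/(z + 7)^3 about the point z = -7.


Step 1: Write the numerator in powers of (z + 7): -3z + 12 = -3(z + 7) + (-3*(-7) + 12) = -3(z + 7) + 33
Step 2: Divide by (z + 7)^3: f(z) = 33(z + 7)^(-3) - 3(z + 7)^(-2)
Step 3: This finite sum is the Laurent series of f about z = -7.
Step 4: Coefficient of (z + 7)^(-2) = coefficient of (z + 7) in the re-centred numerator = -3

-3


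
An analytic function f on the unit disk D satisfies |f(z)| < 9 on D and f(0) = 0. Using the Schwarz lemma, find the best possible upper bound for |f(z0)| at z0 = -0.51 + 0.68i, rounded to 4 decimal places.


Step 1: g = f/9 maps D -> D with g(0) = 0, so by the Schwarz lemma |g(z)| <= |z|, i.e. |f(z)| <= 9|z|; this is sharp (f(z) = 9z).
Step 2: |z0|^2 = (-0.51)^2 + 0.68^2 = 0.7225
Step 3: |z0| = sqrt(0.7225) = 0.85
Step 4: Best bound = 9 * |z0| = 9 * 0.85 = 7.65

7.65


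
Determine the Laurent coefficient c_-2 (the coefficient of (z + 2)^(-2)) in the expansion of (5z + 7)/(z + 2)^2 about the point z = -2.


Step 1: Write the numerator in powers of (z + 2): 5z + 7 = 5(z + 2) + (5*(-2) + 7) = 5(z + 2) - 3
Step 2: Divide by (z + 2)^2: f(z) = -3(z + 2)^(-2) + 5(z + 2)^(-1)
Step 3: This finite sum is the Laurent series of f about z = -2.
Step 4: Coefficient of (z + 2)^(-2) = 5*(-2) + 7 = -3

-3


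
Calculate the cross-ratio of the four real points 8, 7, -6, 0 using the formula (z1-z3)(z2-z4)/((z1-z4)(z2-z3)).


Step 1: (z1-z3)(z2-z4) = 14 * 7 = 98
Step 2: (z1-z4)(z2-z3) = 8 * 13 = 104
Step 3: Cross-ratio = 98/104 = 49/52

49/52


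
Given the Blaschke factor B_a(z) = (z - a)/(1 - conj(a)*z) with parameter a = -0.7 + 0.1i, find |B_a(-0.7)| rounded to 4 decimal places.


Step 1: Numerator z0 - a = -0.7 - (-0.7 + 0.1i) = 0 - 0.1i
Step 2: Denominator 1 - conj(a)*z0 = 1 - (-0.7 - 0.1i)*(-0.7) = 0.51 - 0.07i
Step 3: |z0 - a|^2 = 0^2 + (-0.1)^2 = 0.01; |1 - conj(a)*z0|^2 = 0.51^2 + (-0.07)^2 = 0.265
Step 4: |B_a(-0.7)| = sqrt(0.01 / 0.265) = sqrt(0.037736)
Step 5: = 0.1943

0.1943


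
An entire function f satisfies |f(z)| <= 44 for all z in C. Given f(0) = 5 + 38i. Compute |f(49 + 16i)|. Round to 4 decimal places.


Step 1: By Liouville's theorem, a bounded entire function is constant.
Step 2: f(z) = f(0) = 5 + 38i for all z.
Step 3: |f(w)| = |5 + 38i| = sqrt(25 + 1444)
Step 4: = 38.3275

38.3275


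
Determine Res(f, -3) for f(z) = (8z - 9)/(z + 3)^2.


Step 1: Pole of order 2 at z = -3
Step 2: Res = lim d/dz [(z + 3)^2 * f(z)] as z -> -3
Step 3: (z + 3)^2 * f(z) = 8z - 9
Step 4: d/dz[8z - 9] = 8

8


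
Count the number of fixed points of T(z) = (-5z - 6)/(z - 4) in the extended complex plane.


Step 1: Fixed points satisfy T(z) = z
Step 2: z^2 + z + 6 = 0
Step 3: Discriminant = 1^2 - 4*1*6 = -23
Step 4: Number of fixed points = 2

2


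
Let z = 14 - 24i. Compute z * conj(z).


Step 1: conj(z) = 14 + 24i
Step 2: z * conj(z) = 14^2 + (-24)^2
Step 3: = 196 + 576 = 772

772


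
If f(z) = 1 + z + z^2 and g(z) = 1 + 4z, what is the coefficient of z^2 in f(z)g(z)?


Step 1: z^2 term in f*g comes from: (1)*(0) + (z)*(4z) + (z^2)*(1)
Step 2: = 0 + 4 + 1
Step 3: = 5

5


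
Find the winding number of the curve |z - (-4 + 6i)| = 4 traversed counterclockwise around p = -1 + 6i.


Step 1: Center c = (-4, 6), radius = 4
Step 2: |p - c|^2 = 3^2 + 0^2 = 9
Step 3: r^2 = 16
Step 4: |p-c| < r so winding number = 1

1


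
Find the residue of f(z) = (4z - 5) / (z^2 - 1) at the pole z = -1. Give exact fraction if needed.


Step 1: Q(z) = z^2 - 1 = (z + 1)(z - 1)
Step 2: Q'(z) = 2z
Step 3: Q'(-1) = -2, P(-1) = -9
Step 4: Res = P(-1)/Q'(-1) = -9/(-2) = 9/2

9/2


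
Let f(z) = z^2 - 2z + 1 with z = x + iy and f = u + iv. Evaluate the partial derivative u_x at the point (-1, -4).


Step 1: f(z) = (x+iy)^2 - 2(x+iy) + 1
Step 2: u = (x^2 - y^2) - 2x + 1
Step 3: u_x = 2x - 2
Step 4: At (-1, -4): u_x = -2 - 2 = -4

-4


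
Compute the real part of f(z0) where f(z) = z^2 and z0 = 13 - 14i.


Step 1: z0 = 13 - 14i
Step 2: z0^2 = 13^2 - (-14)^2 - 364i
Step 3: real part = 169 - 196 = -27

-27


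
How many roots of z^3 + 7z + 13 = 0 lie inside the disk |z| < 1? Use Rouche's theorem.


Step 1: On |z| = 1 the three terms have sizes |z^3| = 1^3 = 1, |7z| = 7*1 = 7, |13| = 13
Step 2: The dominant term is g(z) = 13; let h(z) = z^3 + 7z so f = g + h
Step 3: On |z| = 1: |g| = 13 and |h| <= 1 + 7 = 8
Step 4: Since 13 > 8, |h| < |g| on |z| = 1, so by Rouche f has the same number of zeros as g inside |z| < 1
Step 5: g(z) = 13 is a nonzero constant with no zeros inside |z| < 1. Answer = 0

0


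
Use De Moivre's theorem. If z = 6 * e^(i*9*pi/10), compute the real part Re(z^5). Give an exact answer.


Step 1: By De Moivre's theorem, z^5 = 6^5 * e^(i*5*9*pi/10) = 7776 * (cos(9*pi/2) + i*sin(9*pi/2))
Step 2: |z|^5 = 6^5 = 7776
Step 3: Reduce the angle mod 2*pi: 9*pi/2 - 4*pi = pi/2
Step 4: cos(pi/2) = 0
Step 5: Re(z^5) = 7776 * 0 = 0

0


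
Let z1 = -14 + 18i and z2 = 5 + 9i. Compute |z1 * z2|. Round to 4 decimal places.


Step 1: |z1| = sqrt((-14)^2 + 18^2) = sqrt(520)
Step 2: |z2| = sqrt(5^2 + 9^2) = sqrt(106)
Step 3: |z1*z2| = |z1|*|z2| = sqrt(520) * sqrt(106) = sqrt(520 * 106) = sqrt(55120)
Step 4: = 234.7765

234.7765


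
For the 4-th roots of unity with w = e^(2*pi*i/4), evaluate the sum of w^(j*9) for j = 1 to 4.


Step 1: The sum sum_{j=1}^{n} w^(k*j) equals n if n | k, else 0.
Step 2: Here n = 4, k = 9
Step 3: Does n divide k? 4 | 9 -> False
Step 4: Sum = 0

0


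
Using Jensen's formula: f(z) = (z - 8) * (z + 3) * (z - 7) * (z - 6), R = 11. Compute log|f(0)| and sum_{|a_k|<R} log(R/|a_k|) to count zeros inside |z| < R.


Jensen's formula: (1/2pi)*integral log|f(Re^it)|dt = log|f(0)| + sum_{|a_k|<R} log(R/|a_k|)
Step 1: f(0) = (-8) * 3 * (-7) * (-6) = -1008
Step 2: log|f(0)| = log|8| + log|-3| + log|7| + log|6| = 6.9157
Step 3: Zeros inside |z| < 11: 8, -3, 7, 6
Step 4: Jensen sum = log(11/8) + log(11/3) + log(11/7) + log(11/6) = 2.6759
Step 5: n(R) = number of terms in the Jensen sum = count of zeros inside |z| < 11 = 4

4


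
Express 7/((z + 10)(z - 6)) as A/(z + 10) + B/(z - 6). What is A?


Step 1: Multiply both sides by (z + 10) and set z = -10
Step 2: A = 7 / (-10 - 6)
Step 3: A = 7 / (-16)
Step 4: A = -7/16

-7/16


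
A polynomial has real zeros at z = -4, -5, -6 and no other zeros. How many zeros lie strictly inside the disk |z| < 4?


Step 1: Check each root:
  z = -4: |-4| = 4 >= 4
  z = -5: |-5| = 5 >= 4
  z = -6: |-6| = 6 >= 4
Step 2: Count = 0

0


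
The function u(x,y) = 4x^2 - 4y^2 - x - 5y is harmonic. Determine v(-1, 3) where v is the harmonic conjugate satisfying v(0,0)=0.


Step 1: v_x = -u_y = 8y + 5
Step 2: v_y = u_x = 8x - 1
Step 3: v = 8xy + 5x - y + C
Step 4: v(0,0) = 0 => C = 0
Step 5: v(-1, 3) = -32

-32


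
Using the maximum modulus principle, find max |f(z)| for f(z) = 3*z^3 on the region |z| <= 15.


Step 1: On |z| = 15, |f(z)| = 3 * |z|^3 = 3 * 15^3
Step 2: By maximum modulus principle, maximum is on boundary.
Step 3: Maximum = 3 * 3375 = 10125

10125


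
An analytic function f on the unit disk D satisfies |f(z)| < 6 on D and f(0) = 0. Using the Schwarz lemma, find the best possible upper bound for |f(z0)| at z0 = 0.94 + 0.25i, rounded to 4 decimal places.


Step 1: g = f/6 maps D -> D with g(0) = 0, so by the Schwarz lemma |g(z)| <= |z|, i.e. |f(z)| <= 6|z|; this is sharp (f(z) = 6z).
Step 2: |z0|^2 = 0.94^2 + 0.25^2 = 0.9461
Step 3: |z0| = sqrt(0.9461) = 0.972677
Step 4: Best bound = 6 * |z0| = 6 * 0.972677 = 5.8361

5.8361


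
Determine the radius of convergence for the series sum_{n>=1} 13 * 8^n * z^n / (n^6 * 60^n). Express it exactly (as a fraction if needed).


Step 1: General term a_n = 13 * 8^n / (n^6 * 60^n)
Step 2: By the root test, |a_n|^(1/n) = 13^(1/n) * 8 / (n^(6/n) * 60) -> 8/60 as n -> infinity (since 13^(1/n) -> 1 and n^(6/n) -> 1)
Step 3: R = 1/lim|a_n|^(1/n) = 60/8 = 15/2

15/2


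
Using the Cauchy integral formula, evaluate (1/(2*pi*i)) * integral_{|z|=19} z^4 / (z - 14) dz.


Step 1: f(z) = z^4, a = 14 is inside |z| = 19
Step 2: By Cauchy integral formula: (1/(2pi*i)) * integral = f(a)
Step 3: f(14) = 14^4 = 38416

38416


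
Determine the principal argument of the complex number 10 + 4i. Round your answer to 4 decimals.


Step 1: z = 10 + 4i
Step 2: arg(z) = atan2(4, 10)
Step 3: arg(z) = 0.3805

0.3805


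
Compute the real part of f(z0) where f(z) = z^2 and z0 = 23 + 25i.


Step 1: z0 = 23 + 25i
Step 2: z0^2 = 23^2 - 25^2 + 1150i
Step 3: real part = 529 - 625 = -96

-96


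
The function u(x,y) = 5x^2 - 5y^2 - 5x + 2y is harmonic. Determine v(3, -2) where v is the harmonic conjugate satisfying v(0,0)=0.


Step 1: v_x = -u_y = 10y - 2
Step 2: v_y = u_x = 10x - 5
Step 3: v = 10xy - 2x - 5y + C
Step 4: v(0,0) = 0 => C = 0
Step 5: v(3, -2) = -56

-56


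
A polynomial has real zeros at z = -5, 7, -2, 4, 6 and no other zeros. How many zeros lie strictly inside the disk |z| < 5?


Step 1: Check each root:
  z = -5: |-5| = 5 >= 5
  z = 7: |7| = 7 >= 5
  z = -2: |-2| = 2 < 5
  z = 4: |4| = 4 < 5
  z = 6: |6| = 6 >= 5
Step 2: Count = 2

2


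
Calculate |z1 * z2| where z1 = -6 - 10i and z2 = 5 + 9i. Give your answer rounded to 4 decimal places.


Step 1: |z1| = sqrt((-6)^2 + (-10)^2) = sqrt(136)
Step 2: |z2| = sqrt(5^2 + 9^2) = sqrt(106)
Step 3: |z1*z2| = |z1|*|z2| = sqrt(136) * sqrt(106) = sqrt(136 * 106) = sqrt(14416)
Step 4: = 120.0666

120.0666


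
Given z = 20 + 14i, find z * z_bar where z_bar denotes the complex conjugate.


Step 1: conj(z) = 20 - 14i
Step 2: z * conj(z) = 20^2 + 14^2
Step 3: = 400 + 196 = 596

596


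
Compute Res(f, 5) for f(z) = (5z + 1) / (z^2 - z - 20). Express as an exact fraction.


Step 1: Q(z) = z^2 - z - 20 = (z - 5)(z + 4)
Step 2: Q'(z) = 2z - 1
Step 3: Q'(5) = 9, P(5) = 26
Step 4: Res = P(5)/Q'(5) = 26/9 = 26/9

26/9


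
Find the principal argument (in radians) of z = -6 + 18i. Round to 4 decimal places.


Step 1: z = -6 + 18i
Step 2: arg(z) = atan2(18, -6)
Step 3: arg(z) = 1.8925

1.8925


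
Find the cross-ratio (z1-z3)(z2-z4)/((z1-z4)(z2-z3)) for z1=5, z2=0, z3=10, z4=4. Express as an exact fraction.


Step 1: (z1-z3)(z2-z4) = (-5) * (-4) = 20
Step 2: (z1-z4)(z2-z3) = 1 * (-10) = -10
Step 3: Cross-ratio = -20/10 = -2

-2


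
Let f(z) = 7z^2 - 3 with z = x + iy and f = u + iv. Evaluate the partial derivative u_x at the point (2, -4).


Step 1: f(z) = 7(x+iy)^2 - 3
Step 2: u = 7(x^2 - y^2) - 3
Step 3: u_x = 14x + 0
Step 4: At (2, -4): u_x = 28 + 0 = 28

28


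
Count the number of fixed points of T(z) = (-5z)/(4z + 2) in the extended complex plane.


Step 1: Fixed points satisfy T(z) = z
Step 2: 4z^2 + 7z = 0
Step 3: Discriminant = 7^2 - 4*4*0 = 49
Step 4: Number of fixed points = 2

2


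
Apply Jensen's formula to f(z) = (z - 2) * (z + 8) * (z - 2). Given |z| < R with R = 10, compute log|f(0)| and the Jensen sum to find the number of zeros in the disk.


Jensen's formula: (1/2pi)*integral log|f(Re^it)|dt = log|f(0)| + sum_{|a_k|<R} log(R/|a_k|)
Step 1: f(0) = (-2) * 8 * (-2) = 32
Step 2: log|f(0)| = log|2| + log|-8| + log|2| = 3.4657
Step 3: Zeros inside |z| < 10: 2, -8, 2
Step 4: Jensen sum = log(10/2) + log(10/8) + log(10/2) = 3.442
Step 5: n(R) = number of terms in the Jensen sum = count of zeros inside |z| < 10 = 3

3


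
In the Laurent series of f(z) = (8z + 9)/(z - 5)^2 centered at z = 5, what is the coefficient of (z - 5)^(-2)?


Step 1: Write the numerator in powers of (z - 5): 8z + 9 = 8(z - 5) + (8*5 + 9) = 8(z - 5) + 49
Step 2: Divide by (z - 5)^2: f(z) = 49(z - 5)^(-2) + 8(z - 5)^(-1)
Step 3: This finite sum is the Laurent series of f about z = 5.
Step 4: Coefficient of (z - 5)^(-2) = 8*5 + 9 = 49

49


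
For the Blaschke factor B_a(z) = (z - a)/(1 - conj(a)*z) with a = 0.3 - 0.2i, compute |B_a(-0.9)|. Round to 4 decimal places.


Step 1: Numerator z0 - a = -0.9 - (0.3 - 0.2i) = -1.2 + 0.2i
Step 2: Denominator 1 - conj(a)*z0 = 1 - (0.3 + 0.2i)*(-0.9) = 1.27 + 0.18i
Step 3: |z0 - a|^2 = (-1.2)^2 + 0.2^2 = 1.48; |1 - conj(a)*z0|^2 = 1.27^2 + 0.18^2 = 1.6453
Step 4: |B_a(-0.9)| = sqrt(1.48 / 1.6453) = sqrt(0.899532)
Step 5: = 0.9484

0.9484


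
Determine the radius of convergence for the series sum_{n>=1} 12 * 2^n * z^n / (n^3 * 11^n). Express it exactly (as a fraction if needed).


Step 1: General term a_n = 12 * 2^n / (n^3 * 11^n)
Step 2: By the root test, |a_n|^(1/n) = 12^(1/n) * 2 / (n^(3/n) * 11) -> 2/11 as n -> infinity (since 12^(1/n) -> 1 and n^(3/n) -> 1)
Step 3: R = 1/lim|a_n|^(1/n) = 11/2

11/2


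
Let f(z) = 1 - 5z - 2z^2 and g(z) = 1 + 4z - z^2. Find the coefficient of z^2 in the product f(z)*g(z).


Step 1: z^2 term in f*g comes from: (1)*(-z^2) + (-5z)*(4z) + (-2z^2)*(1)
Step 2: = -1 - 20 - 2
Step 3: = -23

-23


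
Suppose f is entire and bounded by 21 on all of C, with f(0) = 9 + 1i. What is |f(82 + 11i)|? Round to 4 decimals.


Step 1: By Liouville's theorem, a bounded entire function is constant.
Step 2: f(z) = f(0) = 9 + 1i for all z.
Step 3: |f(w)| = |9 + 1i| = sqrt(81 + 1)
Step 4: = 9.0554

9.0554


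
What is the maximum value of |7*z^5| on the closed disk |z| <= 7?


Step 1: On |z| = 7, |f(z)| = 7 * |z|^5 = 7 * 7^5
Step 2: By maximum modulus principle, maximum is on boundary.
Step 3: Maximum = 7 * 16807 = 117649

117649


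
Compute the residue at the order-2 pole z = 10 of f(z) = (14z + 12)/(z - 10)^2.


Step 1: Pole of order 2 at z = 10
Step 2: Res = lim d/dz [(z - 10)^2 * f(z)] as z -> 10
Step 3: (z - 10)^2 * f(z) = 14z + 12
Step 4: d/dz[14z + 12] = 14

14


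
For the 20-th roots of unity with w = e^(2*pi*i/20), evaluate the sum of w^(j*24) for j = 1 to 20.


Step 1: The sum sum_{j=1}^{n} w^(k*j) equals n if n | k, else 0.
Step 2: Here n = 20, k = 24
Step 3: Does n divide k? 20 | 24 -> False
Step 4: Sum = 0

0


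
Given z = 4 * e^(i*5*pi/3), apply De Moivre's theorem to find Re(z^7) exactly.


Step 1: By De Moivre's theorem, z^7 = 4^7 * e^(i*7*5*pi/3) = 16384 * (cos(35*pi/3) + i*sin(35*pi/3))
Step 2: |z|^7 = 4^7 = 16384
Step 3: Reduce the angle mod 2*pi: 35*pi/3 - 10*pi = 5*pi/3
Step 4: cos(5*pi/3) = 1/2
Step 5: Re(z^7) = 16384 * 1/2 = 8192

8192


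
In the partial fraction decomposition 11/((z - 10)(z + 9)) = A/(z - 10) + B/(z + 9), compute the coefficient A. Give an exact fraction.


Step 1: Multiply both sides by (z - 10) and set z = 10
Step 2: A = 11 / (10 + 9)
Step 3: A = 11 / 19
Step 4: A = 11/19

11/19


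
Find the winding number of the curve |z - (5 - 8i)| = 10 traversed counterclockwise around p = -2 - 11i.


Step 1: Center c = (5, -8), radius = 10
Step 2: |p - c|^2 = (-7)^2 + (-3)^2 = 58
Step 3: r^2 = 100
Step 4: |p-c| < r so winding number = 1

1


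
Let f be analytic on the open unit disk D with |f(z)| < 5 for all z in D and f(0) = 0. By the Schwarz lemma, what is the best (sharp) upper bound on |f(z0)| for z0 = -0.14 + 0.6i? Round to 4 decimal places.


Step 1: g = f/5 maps D -> D with g(0) = 0, so by the Schwarz lemma |g(z)| <= |z|, i.e. |f(z)| <= 5|z|; this is sharp (f(z) = 5z).
Step 2: |z0|^2 = (-0.14)^2 + 0.6^2 = 0.3796
Step 3: |z0| = sqrt(0.3796) = 0.616117
Step 4: Best bound = 5 * |z0| = 5 * 0.616117 = 3.0806

3.0806


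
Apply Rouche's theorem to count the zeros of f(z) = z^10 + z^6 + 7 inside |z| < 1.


Step 1: On |z| = 1 the three terms have sizes |z^10| = 1^10 = 1, |z^6| = 1^6 = 1, |7| = 7
Step 2: The dominant term is g(z) = 7; let h(z) = z^10 + z^6 so f = g + h
Step 3: On |z| = 1: |g| = 7 and |h| <= 1 + 1 = 2
Step 4: Since 7 > 2, |h| < |g| on |z| = 1, so by Rouche f has the same number of zeros as g inside |z| < 1
Step 5: g(z) = 7 is a nonzero constant with no zeros inside |z| < 1. Answer = 0

0


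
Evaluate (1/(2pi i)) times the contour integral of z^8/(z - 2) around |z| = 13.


Step 1: f(z) = z^8, a = 2 is inside |z| = 13
Step 2: By Cauchy integral formula: (1/(2pi*i)) * integral = f(a)
Step 3: f(2) = 2^8 = 256

256


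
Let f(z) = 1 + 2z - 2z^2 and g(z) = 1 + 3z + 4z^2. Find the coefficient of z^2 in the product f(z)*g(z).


Step 1: z^2 term in f*g comes from: (1)*(4z^2) + (2z)*(3z) + (-2z^2)*(1)
Step 2: = 4 + 6 - 2
Step 3: = 8

8


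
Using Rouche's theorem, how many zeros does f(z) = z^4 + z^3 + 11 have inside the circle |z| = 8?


Step 1: On |z| = 8 the three terms have sizes |z^4| = 8^4 = 4096, |z^3| = 8^3 = 512, |11| = 11
Step 2: The dominant term is g(z) = z^4; let h(z) = z^3 + 11 so f = g + h
Step 3: On |z| = 8: |g| = 4096 and |h| <= 512 + 11 = 523
Step 4: Since 4096 > 523, |h| < |g| on |z| = 8, so by Rouche f has the same number of zeros as g inside |z| < 8
Step 5: g(z) = z^4 has 4 zeros (all at the origin) inside |z| < 8. Answer = 4

4


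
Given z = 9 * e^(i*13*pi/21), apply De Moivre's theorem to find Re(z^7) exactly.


Step 1: By De Moivre's theorem, z^7 = 9^7 * e^(i*7*13*pi/21) = 4782969 * (cos(13*pi/3) + i*sin(13*pi/3))
Step 2: |z|^7 = 9^7 = 4782969
Step 3: Reduce the angle mod 2*pi: 13*pi/3 - 4*pi = pi/3
Step 4: cos(pi/3) = 1/2
Step 5: Re(z^7) = 4782969 * 1/2 = 4782969/2

4782969/2


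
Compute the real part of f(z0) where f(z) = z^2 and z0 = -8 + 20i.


Step 1: z0 = -8 + 20i
Step 2: z0^2 = (-8)^2 - 20^2 - 320i
Step 3: real part = 64 - 400 = -336

-336


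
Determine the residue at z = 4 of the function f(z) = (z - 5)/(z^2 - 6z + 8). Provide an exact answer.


Step 1: Q(z) = z^2 - 6z + 8 = (z - 4)(z - 2)
Step 2: Q'(z) = 2z - 6
Step 3: Q'(4) = 2, P(4) = -1
Step 4: Res = P(4)/Q'(4) = -1/2 = -1/2

-1/2


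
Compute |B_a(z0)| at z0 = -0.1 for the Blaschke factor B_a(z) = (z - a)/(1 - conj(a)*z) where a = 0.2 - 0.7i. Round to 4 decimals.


Step 1: Numerator z0 - a = -0.1 - (0.2 - 0.7i) = -0.3 + 0.7i
Step 2: Denominator 1 - conj(a)*z0 = 1 - (0.2 + 0.7i)*(-0.1) = 1.02 + 0.07i
Step 3: |z0 - a|^2 = (-0.3)^2 + 0.7^2 = 0.58; |1 - conj(a)*z0|^2 = 1.02^2 + 0.07^2 = 1.0453
Step 4: |B_a(-0.1)| = sqrt(0.58 / 1.0453) = sqrt(0.554865)
Step 5: = 0.7449

0.7449


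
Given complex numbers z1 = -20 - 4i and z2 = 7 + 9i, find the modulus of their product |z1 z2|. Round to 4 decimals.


Step 1: |z1| = sqrt((-20)^2 + (-4)^2) = sqrt(416)
Step 2: |z2| = sqrt(7^2 + 9^2) = sqrt(130)
Step 3: |z1*z2| = |z1|*|z2| = sqrt(416) * sqrt(130) = sqrt(416 * 130) = sqrt(54080)
Step 4: = 232.5511

232.5511


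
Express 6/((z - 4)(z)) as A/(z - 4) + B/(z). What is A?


Step 1: Multiply both sides by (z - 4) and set z = 4
Step 2: A = 6 / (4 - 0)
Step 3: A = 6 / 4
Step 4: A = 3/2

3/2


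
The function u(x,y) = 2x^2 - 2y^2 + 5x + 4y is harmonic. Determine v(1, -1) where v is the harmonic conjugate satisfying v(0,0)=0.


Step 1: v_x = -u_y = 4y - 4
Step 2: v_y = u_x = 4x + 5
Step 3: v = 4xy - 4x + 5y + C
Step 4: v(0,0) = 0 => C = 0
Step 5: v(1, -1) = -13

-13


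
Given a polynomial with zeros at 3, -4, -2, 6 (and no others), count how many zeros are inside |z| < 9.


Step 1: Check each root:
  z = 3: |3| = 3 < 9
  z = -4: |-4| = 4 < 9
  z = -2: |-2| = 2 < 9
  z = 6: |6| = 6 < 9
Step 2: Count = 4

4


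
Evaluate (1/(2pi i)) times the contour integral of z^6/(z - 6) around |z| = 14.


Step 1: f(z) = z^6, a = 6 is inside |z| = 14
Step 2: By Cauchy integral formula: (1/(2pi*i)) * integral = f(a)
Step 3: f(6) = 6^6 = 46656

46656


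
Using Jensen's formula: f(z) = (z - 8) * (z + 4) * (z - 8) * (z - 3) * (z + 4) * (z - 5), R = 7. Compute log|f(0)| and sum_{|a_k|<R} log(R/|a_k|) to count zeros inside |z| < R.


Jensen's formula: (1/2pi)*integral log|f(Re^it)|dt = log|f(0)| + sum_{|a_k|<R} log(R/|a_k|)
Step 1: f(0) = (-8) * 4 * (-8) * (-3) * 4 * (-5) = 15360
Step 2: log|f(0)| = log|8| + log|-4| + log|8| + log|3| + log|-4| + log|5| = 9.6395
Step 3: Zeros inside |z| < 7: -4, 3, -4, 5
Step 4: Jensen sum = log(7/4) + log(7/3) + log(7/4) + log(7/5) = 2.303
Step 5: n(R) = number of terms in the Jensen sum = count of zeros inside |z| < 7 = 4

4
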